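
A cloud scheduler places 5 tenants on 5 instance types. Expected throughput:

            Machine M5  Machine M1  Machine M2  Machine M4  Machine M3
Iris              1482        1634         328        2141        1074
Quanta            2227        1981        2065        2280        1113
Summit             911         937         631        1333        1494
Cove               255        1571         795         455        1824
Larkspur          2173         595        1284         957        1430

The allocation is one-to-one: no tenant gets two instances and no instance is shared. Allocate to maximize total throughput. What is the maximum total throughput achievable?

Treat this as an assignment problem: match each tenant to one instance.
Optimal: Iris→Machine M4 (2141 ops/s), Quanta→Machine M2 (2065 ops/s), Summit→Machine M3 (1494 ops/s), Cove→Machine M1 (1571 ops/s), Larkspur→Machine M5 (2173 ops/s) — total 2141+2065+1494+1571+2173 = 9444 ops/s.
Max-entry greedy (repeatedly take the single best remaining cell) gives 8542 ops/s, worse by 902.
Swapping Summit↔Cove (Summit→Machine M1 937 ops/s, Cove→Machine M3 1824 ops/s) loses 304.

Maximum total: 9444 ops/s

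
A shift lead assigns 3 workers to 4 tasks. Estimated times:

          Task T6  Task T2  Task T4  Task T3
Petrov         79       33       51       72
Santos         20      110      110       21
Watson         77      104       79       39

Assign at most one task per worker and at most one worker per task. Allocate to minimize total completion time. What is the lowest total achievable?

Min total: 92 min

Optimal: Petrov→Task T2 (33 min), Santos→Task T6 (20 min), Watson→Task T3 (39 min) — total 33+20+39 = 92 min.
Column-greedy (each task in turn goes to its cheapest remaining worker) gives 132 min, worse by 40.
Next-best assignment: Petrov→Task T4, Santos→Task T6, Watson→Task T3 = 110 min.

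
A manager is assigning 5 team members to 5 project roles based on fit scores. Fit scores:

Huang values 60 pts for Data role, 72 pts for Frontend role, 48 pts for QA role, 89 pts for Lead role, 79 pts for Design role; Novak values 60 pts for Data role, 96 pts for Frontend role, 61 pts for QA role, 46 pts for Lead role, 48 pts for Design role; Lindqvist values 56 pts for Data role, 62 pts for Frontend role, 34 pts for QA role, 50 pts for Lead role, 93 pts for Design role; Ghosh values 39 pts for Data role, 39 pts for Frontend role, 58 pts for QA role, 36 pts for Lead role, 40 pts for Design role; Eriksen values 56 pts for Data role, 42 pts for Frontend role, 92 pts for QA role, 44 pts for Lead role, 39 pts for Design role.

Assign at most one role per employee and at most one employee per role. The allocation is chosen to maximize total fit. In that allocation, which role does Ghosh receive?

Ghosh receives Data role.

Treat this as an assignment problem: match each employee to one role.
Optimal: Huang→Lead role (89 pts), Novak→Frontend role (96 pts), Lindqvist→Design role (93 pts), Ghosh→Data role (39 pts), Eriksen→QA role (92 pts) — total 89+96+93+39+92 = 409 pts.
Row-greedy (each employee in turn takes its best remaining role) gives 392 pts, worse by 17.
Ghosh's own top role is QA role (58 pts), but forcing Ghosh→QA role and reassigning the rest optimally gives only 392 pts — worse by 17.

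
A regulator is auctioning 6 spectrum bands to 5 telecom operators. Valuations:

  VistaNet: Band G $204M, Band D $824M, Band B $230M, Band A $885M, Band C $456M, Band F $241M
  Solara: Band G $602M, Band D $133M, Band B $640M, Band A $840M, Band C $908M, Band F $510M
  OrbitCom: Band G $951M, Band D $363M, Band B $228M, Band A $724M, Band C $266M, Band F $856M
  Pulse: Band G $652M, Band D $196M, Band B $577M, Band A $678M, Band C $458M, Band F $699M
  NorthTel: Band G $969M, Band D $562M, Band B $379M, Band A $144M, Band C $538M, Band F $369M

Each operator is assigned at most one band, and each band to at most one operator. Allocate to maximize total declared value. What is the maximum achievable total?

Max total: $4235M

Optimal: VistaNet→Band D ($824M), Solara→Band C ($908M), OrbitCom→Band F ($856M), Pulse→Band A ($678M), NorthTel→Band G ($969M) — total 824+908+856+678+969 = $4235M.
Max-entry greedy (repeatedly take the single best remaining cell) gives $4195M, worse by 40.
Next-best assignment: VistaNet→Band A, Solara→Band C, OrbitCom→Band F, Pulse→Band B, NorthTel→Band G = $4195M.
Checked against all permutations: $4235M is optimal.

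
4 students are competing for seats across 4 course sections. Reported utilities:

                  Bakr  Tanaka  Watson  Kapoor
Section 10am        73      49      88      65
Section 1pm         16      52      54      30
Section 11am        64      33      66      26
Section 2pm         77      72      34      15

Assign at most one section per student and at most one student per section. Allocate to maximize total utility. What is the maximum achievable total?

Optimal: Bakr→Section 2pm (77 points), Tanaka→Section 1pm (52 points), Watson→Section 11am (66 points), Kapoor→Section 10am (65 points) — total 77+52+66+65 = 260 points.
Max-entry greedy (repeatedly take the single best remaining cell) gives 243 points, worse by 17.
Next-best assignment: Bakr→Section 11am, Tanaka→Section 2pm, Watson→Section 1pm, Kapoor→Section 10am = 255 points.

Max total: 260 points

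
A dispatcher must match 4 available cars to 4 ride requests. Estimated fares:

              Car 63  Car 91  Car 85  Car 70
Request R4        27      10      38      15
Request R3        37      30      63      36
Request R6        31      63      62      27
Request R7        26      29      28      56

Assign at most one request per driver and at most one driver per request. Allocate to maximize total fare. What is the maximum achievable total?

Treat this as an assignment problem: match each driver to one request.
Optimal: Car 63→Request R4 ($27), Car 91→Request R6 ($63), Car 85→Request R3 ($63), Car 70→Request R7 ($56) — total 27+63+63+56 = $209.
Row-greedy (each driver in turn takes its best remaining request) gives $194, worse by 15.
Checked against all permutations: $209 is optimal.

Maximum total: $209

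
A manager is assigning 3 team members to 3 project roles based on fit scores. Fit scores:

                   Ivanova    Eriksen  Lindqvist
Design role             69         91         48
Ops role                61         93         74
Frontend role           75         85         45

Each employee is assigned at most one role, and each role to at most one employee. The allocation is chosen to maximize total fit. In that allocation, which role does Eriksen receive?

Treat this as an assignment problem: match each employee to one role.
Optimal: Ivanova→Frontend role (75 pts), Eriksen→Design role (91 pts), Lindqvist→Ops role (74 pts) — total 75+91+74 = 240 pts.
Max-entry greedy (repeatedly take the single best remaining cell) gives 216 pts, worse by 24.
Swapping Eriksen↔Ivanova (Eriksen→Frontend role 85 pts, Ivanova→Design role 69 pts) loses 12.
Every other assignment is strictly worse.
Eriksen's own top role is Ops role (93 pts), but forcing Eriksen→Ops role and reassigning the rest optimally gives only 216 pts — worse by 24.

Eriksen receives Design role.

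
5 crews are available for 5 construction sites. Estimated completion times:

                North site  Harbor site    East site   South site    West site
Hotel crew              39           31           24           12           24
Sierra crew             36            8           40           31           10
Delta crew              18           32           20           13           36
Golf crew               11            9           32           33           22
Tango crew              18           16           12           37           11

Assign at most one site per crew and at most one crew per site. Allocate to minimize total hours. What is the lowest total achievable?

Optimal: Hotel crew→South site (12 hours), Sierra crew→West site (10 hours), Delta crew→North site (18 hours), Golf crew→Harbor site (9 hours), Tango crew→East site (12 hours) — total 12+10+18+9+12 = 61 hours.
Next-best assignment: Hotel crew→South site, Sierra crew→Harbor site, Delta crew→East site, Golf crew→North site, Tango crew→West site = 62 hours.
Checked against all permutations: 61 hours is optimal.

Minimum total: 61 hours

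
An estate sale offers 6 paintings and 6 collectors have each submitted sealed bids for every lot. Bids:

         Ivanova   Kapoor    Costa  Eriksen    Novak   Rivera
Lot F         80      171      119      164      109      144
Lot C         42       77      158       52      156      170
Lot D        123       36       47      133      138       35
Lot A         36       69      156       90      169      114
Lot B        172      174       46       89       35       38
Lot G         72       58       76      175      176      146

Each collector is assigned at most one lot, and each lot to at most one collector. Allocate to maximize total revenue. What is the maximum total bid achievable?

Max total: $982

Treat this as an assignment problem: match each collector to one lot.
Optimal: Ivanova→Lot B ($172), Kapoor→Lot F ($171), Costa→Lot A ($156), Eriksen→Lot G ($175), Novak→Lot D ($138), Rivera→Lot C ($170) — total 172+171+156+175+138+170 = $982.
Row-greedy (each collector in turn takes its best remaining lot) gives $880, worse by 102.
Swapping Costa↔Eriksen (Costa→Lot G $76, Eriksen→Lot A $90) loses 165.
Every other assignment is strictly worse.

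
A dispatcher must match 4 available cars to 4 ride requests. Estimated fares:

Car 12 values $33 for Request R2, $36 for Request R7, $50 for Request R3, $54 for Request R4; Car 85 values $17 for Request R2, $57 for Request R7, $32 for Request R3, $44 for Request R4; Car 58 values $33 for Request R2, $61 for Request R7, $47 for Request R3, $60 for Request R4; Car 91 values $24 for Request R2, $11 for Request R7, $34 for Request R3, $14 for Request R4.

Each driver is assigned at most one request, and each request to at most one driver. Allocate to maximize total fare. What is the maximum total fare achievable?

Maximum total: $191

Treat this as an assignment problem: match each driver to one request.
Optimal: Car 12→Request R3 ($50), Car 85→Request R7 ($57), Car 58→Request R4 ($60), Car 91→Request R2 ($24) — total 50+57+60+24 = $191.
Column-greedy (each request in turn goes to its best remaining driver) gives $172, worse by 19.
Checked against all permutations: $191 is optimal.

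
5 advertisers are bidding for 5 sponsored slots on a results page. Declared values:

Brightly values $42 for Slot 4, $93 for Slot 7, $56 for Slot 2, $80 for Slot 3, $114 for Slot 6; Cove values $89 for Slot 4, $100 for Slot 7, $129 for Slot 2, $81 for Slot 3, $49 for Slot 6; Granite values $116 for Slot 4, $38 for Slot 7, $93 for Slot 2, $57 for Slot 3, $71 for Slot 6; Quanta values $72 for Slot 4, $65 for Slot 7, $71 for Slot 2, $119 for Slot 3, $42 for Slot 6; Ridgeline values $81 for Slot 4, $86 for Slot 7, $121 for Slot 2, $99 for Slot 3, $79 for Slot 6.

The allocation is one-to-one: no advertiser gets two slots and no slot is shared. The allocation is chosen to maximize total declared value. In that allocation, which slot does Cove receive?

Cove receives Slot 7.

This is the linear assignment problem.
Optimal: Brightly→Slot 6 ($114), Cove→Slot 7 ($100), Granite→Slot 4 ($116), Quanta→Slot 3 ($119), Ridgeline→Slot 2 ($121) — total 114+100+116+119+121 = $570.
Row-greedy (each advertiser in turn takes its best remaining slot) gives $564, worse by 6.
Next-best assignment: Brightly→Slot 6, Cove→Slot 2, Granite→Slot 4, Quanta→Slot 3, Ridgeline→Slot 7 = $564.
Every other assignment is strictly worse.
Cove's own top slot is Slot 2 ($129), but forcing Cove→Slot 2 and reassigning the rest optimally gives only $564 — worse by 6.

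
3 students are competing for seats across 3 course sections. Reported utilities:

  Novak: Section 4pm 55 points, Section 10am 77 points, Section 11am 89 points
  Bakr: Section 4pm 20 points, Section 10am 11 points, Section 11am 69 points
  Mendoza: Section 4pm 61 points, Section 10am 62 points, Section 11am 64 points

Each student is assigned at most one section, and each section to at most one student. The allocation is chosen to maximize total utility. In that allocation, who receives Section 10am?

Treat this as an assignment problem: match each student to one section.
Optimal: Novak→Section 10am (77 points), Bakr→Section 11am (69 points), Mendoza→Section 4pm (61 points) — total 77+69+61 = 207 points.
Max-entry greedy (repeatedly take the single best remaining cell) gives 171 points, worse by 36.
No other one-to-one assignment exceeds 207 points.
Novak's own top section is Section 11am (89 points), but forcing Novak→Section 11am and reassigning the rest optimally gives only 171 points — worse by 36.

Novak receives Section 10am.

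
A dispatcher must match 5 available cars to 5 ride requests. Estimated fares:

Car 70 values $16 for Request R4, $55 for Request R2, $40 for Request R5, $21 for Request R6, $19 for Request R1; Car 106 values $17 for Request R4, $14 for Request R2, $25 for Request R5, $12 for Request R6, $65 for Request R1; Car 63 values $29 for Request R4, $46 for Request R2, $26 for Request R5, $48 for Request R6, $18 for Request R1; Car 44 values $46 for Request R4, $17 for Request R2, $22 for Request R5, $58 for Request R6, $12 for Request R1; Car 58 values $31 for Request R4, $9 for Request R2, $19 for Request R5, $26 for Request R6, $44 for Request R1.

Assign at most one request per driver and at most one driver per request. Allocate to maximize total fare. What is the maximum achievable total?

Maximum total: $240

Optimal: Car 70→Request R5 ($40), Car 106→Request R1 ($65), Car 63→Request R2 ($46), Car 44→Request R6 ($58), Car 58→Request R4 ($31) — total 40+65+46+58+31 = $240.
Max-entry greedy (repeatedly take the single best remaining cell) gives $235, worse by 5.
Swapping Car 44↔Car 106 (Car 44→Request R1 $12, Car 106→Request R6 $12) loses 99.
Checked against all permutations: $240 is optimal.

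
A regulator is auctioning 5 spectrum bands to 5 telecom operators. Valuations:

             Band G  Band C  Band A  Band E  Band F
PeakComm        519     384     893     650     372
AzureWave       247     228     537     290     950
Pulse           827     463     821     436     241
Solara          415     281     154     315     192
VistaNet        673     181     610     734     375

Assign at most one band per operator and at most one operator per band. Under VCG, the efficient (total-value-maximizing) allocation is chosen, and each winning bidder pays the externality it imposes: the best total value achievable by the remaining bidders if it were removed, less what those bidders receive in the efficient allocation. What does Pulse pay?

Pulse pays $134M.

Efficient allocation: PeakComm→Band A ($893M), AzureWave→Band F ($950M), Pulse→Band G ($827M), Solara→Band C ($281M), VistaNet→Band E ($734M); total welfare W = $3685M.
Pulse receives Band G at value $827M, so the others get W − 827 = $2858M.
Without Pulse: best allocation of the remaining 4 bidders over all 5 bands is PeakComm→Band A ($893M), AzureWave→Band F ($950M), Solara→Band G ($415M), VistaNet→Band E ($734M), total $2992M.
VCG payment = (others' best without Pulse) − (others' welfare with Pulse) = 2992 − 2858 = $134M.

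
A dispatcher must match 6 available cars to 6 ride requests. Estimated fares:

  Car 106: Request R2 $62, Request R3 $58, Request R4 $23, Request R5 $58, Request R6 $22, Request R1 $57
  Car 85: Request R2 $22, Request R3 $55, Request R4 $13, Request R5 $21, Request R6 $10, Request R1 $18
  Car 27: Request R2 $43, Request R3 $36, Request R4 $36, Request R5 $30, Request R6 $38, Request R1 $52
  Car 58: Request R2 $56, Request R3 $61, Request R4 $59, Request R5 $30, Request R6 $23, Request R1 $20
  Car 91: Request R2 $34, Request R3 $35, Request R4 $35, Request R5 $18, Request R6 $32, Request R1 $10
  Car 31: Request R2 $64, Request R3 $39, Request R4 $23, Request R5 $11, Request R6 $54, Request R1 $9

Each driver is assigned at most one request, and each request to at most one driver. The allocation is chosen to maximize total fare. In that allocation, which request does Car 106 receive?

Car 106 receives Request R5.

Optimal: Car 106→Request R5 ($58), Car 85→Request R3 ($55), Car 27→Request R1 ($52), Car 58→Request R4 ($59), Car 91→Request R6 ($32), Car 31→Request R2 ($64) — total 58+55+52+59+32+64 = $320.
Every other assignment is strictly worse.
Car 106's own top request is Request R2 ($62), but forcing Car 106→Request R2 and reassigning the rest optimally gives only $300 — worse by 20.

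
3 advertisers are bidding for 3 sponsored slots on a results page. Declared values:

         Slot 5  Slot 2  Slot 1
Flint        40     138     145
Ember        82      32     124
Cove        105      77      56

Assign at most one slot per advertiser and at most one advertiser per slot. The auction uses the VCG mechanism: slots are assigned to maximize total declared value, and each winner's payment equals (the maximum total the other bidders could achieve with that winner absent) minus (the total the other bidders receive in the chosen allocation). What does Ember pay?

Ember pays $7.

Efficient allocation: Flint→Slot 2 ($138), Ember→Slot 1 ($124), Cove→Slot 5 ($105); total welfare W = $367.
Ember receives Slot 1 at value $124, so the others get W − 124 = $243.
Without Ember: best allocation of the remaining 2 bidders over all 3 slots is Flint→Slot 1 ($145), Cove→Slot 5 ($105), total $250.
VCG payment = (others' best without Ember) − (others' welfare with Ember) = 250 − 243 = $7.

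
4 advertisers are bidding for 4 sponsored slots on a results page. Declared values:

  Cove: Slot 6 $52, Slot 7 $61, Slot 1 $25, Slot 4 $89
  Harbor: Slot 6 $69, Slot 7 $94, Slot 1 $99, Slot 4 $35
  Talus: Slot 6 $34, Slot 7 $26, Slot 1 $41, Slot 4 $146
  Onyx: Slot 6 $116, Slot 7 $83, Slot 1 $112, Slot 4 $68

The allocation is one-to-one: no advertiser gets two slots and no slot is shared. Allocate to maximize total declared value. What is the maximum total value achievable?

Maximum total: $422

Optimal: Cove→Slot 7 ($61), Harbor→Slot 1 ($99), Talus→Slot 4 ($146), Onyx→Slot 6 ($116) — total 61+99+146+116 = $422.
Column-greedy (each slot in turn goes to its best remaining advertiser) gives $340, worse by 82.
Swapping Cove↔Harbor (Cove→Slot 1 $25, Harbor→Slot 7 $94) loses 41.
Checked against all permutations: $422 is optimal.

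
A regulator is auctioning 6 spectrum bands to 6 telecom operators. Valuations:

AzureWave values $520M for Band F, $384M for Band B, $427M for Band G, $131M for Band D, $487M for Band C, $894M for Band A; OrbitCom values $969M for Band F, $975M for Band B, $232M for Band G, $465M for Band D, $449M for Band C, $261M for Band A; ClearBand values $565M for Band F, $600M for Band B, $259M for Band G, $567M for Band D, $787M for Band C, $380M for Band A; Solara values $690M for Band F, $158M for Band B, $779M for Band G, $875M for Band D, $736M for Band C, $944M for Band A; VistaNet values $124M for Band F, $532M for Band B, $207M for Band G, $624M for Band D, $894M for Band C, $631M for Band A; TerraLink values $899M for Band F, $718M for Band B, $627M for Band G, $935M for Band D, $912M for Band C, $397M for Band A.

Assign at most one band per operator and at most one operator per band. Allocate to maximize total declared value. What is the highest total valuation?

Max total: $5071M

Optimal: AzureWave→Band A ($894M), OrbitCom→Band F ($969M), ClearBand→Band B ($600M), Solara→Band G ($779M), VistaNet→Band C ($894M), TerraLink→Band D ($935M) — total 894+969+600+779+894+935 = $5071M.
Row-greedy (each operator in turn takes its best remaining band) gives $4637M, worse by 434.
Swapping ClearBand↔VistaNet (ClearBand→Band C $787M, VistaNet→Band B $532M) loses 175.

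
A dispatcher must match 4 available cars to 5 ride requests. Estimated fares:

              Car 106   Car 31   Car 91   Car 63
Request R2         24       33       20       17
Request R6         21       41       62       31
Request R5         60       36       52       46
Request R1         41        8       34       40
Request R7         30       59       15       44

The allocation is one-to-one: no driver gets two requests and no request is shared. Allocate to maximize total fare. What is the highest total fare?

This is a one-to-one assignment (maximum-weight bipartite matching).
Optimal: Car 106→Request R5 ($60), Car 31→Request R7 ($59), Car 91→Request R6 ($62), Car 63→Request R1 ($40) — total 60+59+62+40 = $221.
Column-greedy (each request in turn goes to its best remaining driver) gives $195, worse by 26.
Next-best assignment: Car 106→Request R1, Car 31→Request R7, Car 91→Request R6, Car 63→Request R5 = $208.
Swapping Car 106↔Car 91 (Car 106→Request R6 $21, Car 91→Request R5 $52) loses 49.
Every other assignment is strictly worse.

Max total: $221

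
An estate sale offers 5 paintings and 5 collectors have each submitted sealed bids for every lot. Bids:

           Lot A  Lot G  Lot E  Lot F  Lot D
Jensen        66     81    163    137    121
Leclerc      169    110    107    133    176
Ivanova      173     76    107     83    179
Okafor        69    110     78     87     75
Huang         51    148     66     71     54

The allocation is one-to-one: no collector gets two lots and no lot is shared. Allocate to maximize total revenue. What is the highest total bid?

Maximum total: $747

Optimal: Jensen→Lot E ($163), Leclerc→Lot D ($176), Ivanova→Lot A ($173), Okafor→Lot F ($87), Huang→Lot G ($148) — total 163+176+173+87+148 = $747.
Row-greedy (each collector in turn takes its best remaining lot) gives $693, worse by 54.
Swapping Jensen↔Ivanova (Jensen→Lot A $66, Ivanova→Lot E $107) loses 163.
Every other assignment is strictly worse.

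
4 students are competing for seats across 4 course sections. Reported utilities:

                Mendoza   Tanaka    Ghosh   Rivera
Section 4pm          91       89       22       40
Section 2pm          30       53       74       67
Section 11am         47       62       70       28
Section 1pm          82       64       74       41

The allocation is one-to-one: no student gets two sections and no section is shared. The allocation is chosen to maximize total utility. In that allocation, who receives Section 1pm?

Optimal: Mendoza→Section 1pm (82 points), Tanaka→Section 4pm (89 points), Ghosh→Section 11am (70 points), Rivera→Section 2pm (67 points) — total 82+89+70+67 = 308 points.
Column-greedy (each section in turn goes to its best remaining student) gives 268 points, worse by 40.
No other one-to-one assignment exceeds 308 points.
Mendoza's own top section is Section 4pm (91 points), but forcing Mendoza→Section 4pm and reassigning the rest optimally gives only 294 points — worse by 14.

Mendoza receives Section 1pm.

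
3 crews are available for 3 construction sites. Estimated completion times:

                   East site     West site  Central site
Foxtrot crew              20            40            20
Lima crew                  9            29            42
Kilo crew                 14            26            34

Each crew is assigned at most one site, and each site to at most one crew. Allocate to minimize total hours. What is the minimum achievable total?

Min total: 55 hours

Optimal: Foxtrot crew→Central site (20 hours), Lima crew→East site (9 hours), Kilo crew→West site (26 hours) — total 20+9+26 = 55 hours.
Row-greedy (each crew in turn takes its cheapest remaining site) gives 83 hours, worse by 28.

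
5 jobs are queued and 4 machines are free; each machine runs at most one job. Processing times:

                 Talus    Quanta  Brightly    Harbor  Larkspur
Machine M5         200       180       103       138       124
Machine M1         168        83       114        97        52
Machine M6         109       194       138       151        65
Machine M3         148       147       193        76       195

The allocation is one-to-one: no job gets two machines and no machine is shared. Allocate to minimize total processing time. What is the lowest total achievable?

Optimal: Brightly→Machine M5 (103 min), Quanta→Machine M1 (83 min), Larkspur→Machine M6 (65 min), Harbor→Machine M3 (76 min) — total 103+83+65+76 = 327 min.
Column-greedy (each machine in turn goes to its cheapest remaining job) gives 340 min, worse by 13.
Next-best assignment: Brightly→Machine M5, Larkspur→Machine M1, Talus→Machine M6, Harbor→Machine M3 = 340 min.
Every other assignment is strictly worse.

Minimum total: 327 min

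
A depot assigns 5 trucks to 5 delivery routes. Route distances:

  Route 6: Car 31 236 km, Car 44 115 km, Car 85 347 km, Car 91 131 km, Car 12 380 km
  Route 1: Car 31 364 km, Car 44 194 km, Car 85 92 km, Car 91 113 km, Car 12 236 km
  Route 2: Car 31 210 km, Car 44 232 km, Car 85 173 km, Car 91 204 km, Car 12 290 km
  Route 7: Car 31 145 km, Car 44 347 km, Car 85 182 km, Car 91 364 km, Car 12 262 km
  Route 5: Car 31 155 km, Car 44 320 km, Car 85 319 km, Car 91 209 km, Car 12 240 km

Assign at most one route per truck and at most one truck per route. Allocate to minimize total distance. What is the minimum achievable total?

Min total: 786 km

Optimal: Car 31→Route 7 (145 km), Car 44→Route 6 (115 km), Car 85→Route 2 (173 km), Car 91→Route 1 (113 km), Car 12→Route 5 (240 km) — total 145+115+173+113+240 = 786 km.
Row-greedy (each truck in turn takes its cheapest remaining route) gives 796 km, worse by 10.
Next-best assignment: Car 31→Route 7, Car 44→Route 6, Car 85→Route 1, Car 91→Route 2, Car 12→Route 5 = 796 km.
Every other assignment is strictly worse.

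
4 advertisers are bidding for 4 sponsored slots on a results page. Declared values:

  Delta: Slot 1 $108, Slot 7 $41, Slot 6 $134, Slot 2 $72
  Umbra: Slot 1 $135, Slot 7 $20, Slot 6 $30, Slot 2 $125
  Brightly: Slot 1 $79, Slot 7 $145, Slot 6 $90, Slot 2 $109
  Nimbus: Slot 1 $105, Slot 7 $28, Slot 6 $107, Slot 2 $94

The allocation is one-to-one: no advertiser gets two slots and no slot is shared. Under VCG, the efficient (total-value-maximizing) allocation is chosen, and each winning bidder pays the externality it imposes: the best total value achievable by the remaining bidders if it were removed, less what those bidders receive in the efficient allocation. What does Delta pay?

Efficient allocation: Delta→Slot 6 ($134), Umbra→Slot 2 ($125), Brightly→Slot 7 ($145), Nimbus→Slot 1 ($105); total welfare W = $509.
Delta receives Slot 6 at value $134, so the others get W − 134 = $375.
Without Delta: best allocation of the remaining 3 bidders over all 4 slots is Umbra→Slot 1 ($135), Brightly→Slot 7 ($145), Nimbus→Slot 6 ($107), total $387.
VCG payment = (others' best without Delta) − (others' welfare with Delta) = 387 − 375 = $12.

Delta pays $12.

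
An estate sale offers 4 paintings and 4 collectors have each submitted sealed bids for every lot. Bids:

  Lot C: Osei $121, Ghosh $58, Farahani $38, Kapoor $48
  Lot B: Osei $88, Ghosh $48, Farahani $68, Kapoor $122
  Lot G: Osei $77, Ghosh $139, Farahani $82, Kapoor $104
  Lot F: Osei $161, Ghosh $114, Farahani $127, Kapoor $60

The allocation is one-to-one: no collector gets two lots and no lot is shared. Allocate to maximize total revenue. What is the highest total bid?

Optimal: Osei→Lot C ($121), Ghosh→Lot G ($139), Farahani→Lot F ($127), Kapoor→Lot B ($122) — total 121+139+127+122 = $509.
Max-entry greedy (repeatedly take the single best remaining cell) gives $460, worse by 49.
Next-best assignment: Osei→Lot F, Ghosh→Lot G, Farahani→Lot C, Kapoor→Lot B = $460.
Swapping Ghosh↔Kapoor (Ghosh→Lot B $48, Kapoor→Lot G $104) loses 109.

Maximum total: $509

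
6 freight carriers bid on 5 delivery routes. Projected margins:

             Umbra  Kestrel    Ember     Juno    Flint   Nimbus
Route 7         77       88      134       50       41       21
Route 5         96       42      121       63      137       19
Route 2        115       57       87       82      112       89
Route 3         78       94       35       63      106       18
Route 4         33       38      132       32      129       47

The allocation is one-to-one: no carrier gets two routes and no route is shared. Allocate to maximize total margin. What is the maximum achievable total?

Optimal: Ember→Route 7 ($134k), Umbra→Route 5 ($96k), Nimbus→Route 2 ($89k), Kestrel→Route 3 ($94k), Flint→Route 4 ($129k) — total 134+96+89+94+129 = $542k.
No other one-to-one assignment exceeds $542k.

Maximum total: $542k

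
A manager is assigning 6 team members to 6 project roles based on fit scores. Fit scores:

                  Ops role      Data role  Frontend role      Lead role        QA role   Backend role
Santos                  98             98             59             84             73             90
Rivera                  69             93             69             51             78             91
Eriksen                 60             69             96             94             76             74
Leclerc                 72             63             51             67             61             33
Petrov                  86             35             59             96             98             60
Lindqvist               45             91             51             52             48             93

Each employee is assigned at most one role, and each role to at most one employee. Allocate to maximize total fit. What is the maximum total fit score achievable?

Max total: 545 pts

Treat this as an assignment problem: match each employee to one role.
Optimal: Santos→Ops role (98 pts), Rivera→Data role (93 pts), Eriksen→Frontend role (96 pts), Leclerc→Lead role (67 pts), Petrov→QA role (98 pts), Lindqvist→Backend role (93 pts) — total 98+93+96+67+98+93 = 545 pts.
Column-greedy (each role in turn goes to its best remaining employee) gives 537 pts, worse by 8.
Every other assignment is strictly worse.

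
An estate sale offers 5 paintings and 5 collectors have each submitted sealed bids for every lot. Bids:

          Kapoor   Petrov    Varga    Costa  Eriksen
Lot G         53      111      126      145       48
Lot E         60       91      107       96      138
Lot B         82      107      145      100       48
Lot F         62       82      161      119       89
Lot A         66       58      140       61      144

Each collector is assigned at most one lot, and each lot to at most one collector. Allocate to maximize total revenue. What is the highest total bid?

Maximum total: $623

Optimal: Kapoor→Lot B ($82), Petrov→Lot E ($91), Varga→Lot F ($161), Costa→Lot G ($145), Eriksen→Lot A ($144) — total 82+91+161+145+144 = $623.
Max-entry greedy (repeatedly take the single best remaining cell) gives $617, worse by 6.
Next-best assignment: Kapoor→Lot E, Petrov→Lot B, Varga→Lot F, Costa→Lot G, Eriksen→Lot A = $617.
Every other assignment is strictly worse.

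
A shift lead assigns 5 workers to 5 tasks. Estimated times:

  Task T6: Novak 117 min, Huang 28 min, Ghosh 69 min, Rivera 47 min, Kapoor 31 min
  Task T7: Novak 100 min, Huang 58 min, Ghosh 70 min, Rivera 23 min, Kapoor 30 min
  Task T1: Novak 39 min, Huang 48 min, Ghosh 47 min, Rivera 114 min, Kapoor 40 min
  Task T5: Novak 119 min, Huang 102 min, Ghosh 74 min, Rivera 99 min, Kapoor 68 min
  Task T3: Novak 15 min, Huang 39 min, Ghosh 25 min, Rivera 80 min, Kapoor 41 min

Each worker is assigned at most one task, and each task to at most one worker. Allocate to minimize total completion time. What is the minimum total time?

Optimal: Novak→Task T3 (15 min), Huang→Task T6 (28 min), Ghosh→Task T5 (74 min), Rivera→Task T7 (23 min), Kapoor→Task T1 (40 min) — total 15+28+74+23+40 = 180 min.
Column-greedy (each task in turn goes to its cheapest remaining worker) gives 183 min, worse by 3.
Swapping Ghosh↔Novak (Ghosh→Task T3 25 min, Novak→Task T5 119 min) adds 55.

Minimum total: 180 min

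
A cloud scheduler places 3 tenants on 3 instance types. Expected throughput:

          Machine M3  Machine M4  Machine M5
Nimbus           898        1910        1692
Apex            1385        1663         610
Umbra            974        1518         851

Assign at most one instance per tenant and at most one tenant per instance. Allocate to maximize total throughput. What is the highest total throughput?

Max total: 4595 ops/s

Optimal: Nimbus→Machine M5 (1692 ops/s), Apex→Machine M3 (1385 ops/s), Umbra→Machine M4 (1518 ops/s) — total 1692+1385+1518 = 4595 ops/s.
Row-greedy (each tenant in turn takes its best remaining instance) gives 4146 ops/s, worse by 449.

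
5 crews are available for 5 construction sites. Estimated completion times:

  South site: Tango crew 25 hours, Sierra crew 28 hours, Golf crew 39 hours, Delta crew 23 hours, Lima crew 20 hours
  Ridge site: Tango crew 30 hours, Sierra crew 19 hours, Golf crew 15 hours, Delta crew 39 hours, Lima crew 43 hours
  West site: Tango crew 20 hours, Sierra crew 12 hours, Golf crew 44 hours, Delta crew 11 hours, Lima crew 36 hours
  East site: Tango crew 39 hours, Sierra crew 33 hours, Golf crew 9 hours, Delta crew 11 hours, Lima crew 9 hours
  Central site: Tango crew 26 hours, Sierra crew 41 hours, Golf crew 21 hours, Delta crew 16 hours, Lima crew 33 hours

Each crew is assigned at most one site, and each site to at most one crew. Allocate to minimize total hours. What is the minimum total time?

This is a one-to-one assignment (minimum-cost bipartite matching).
Optimal: Tango crew→South site (25 hours), Sierra crew→West site (12 hours), Golf crew→Ridge site (15 hours), Delta crew→Central site (16 hours), Lima crew→East site (9 hours) — total 25+12+15+16+9 = 77 hours.
Min-entry greedy (repeatedly take the single cheapest remaining cell) gives 85 hours, worse by 8.

Minimum total: 77 hours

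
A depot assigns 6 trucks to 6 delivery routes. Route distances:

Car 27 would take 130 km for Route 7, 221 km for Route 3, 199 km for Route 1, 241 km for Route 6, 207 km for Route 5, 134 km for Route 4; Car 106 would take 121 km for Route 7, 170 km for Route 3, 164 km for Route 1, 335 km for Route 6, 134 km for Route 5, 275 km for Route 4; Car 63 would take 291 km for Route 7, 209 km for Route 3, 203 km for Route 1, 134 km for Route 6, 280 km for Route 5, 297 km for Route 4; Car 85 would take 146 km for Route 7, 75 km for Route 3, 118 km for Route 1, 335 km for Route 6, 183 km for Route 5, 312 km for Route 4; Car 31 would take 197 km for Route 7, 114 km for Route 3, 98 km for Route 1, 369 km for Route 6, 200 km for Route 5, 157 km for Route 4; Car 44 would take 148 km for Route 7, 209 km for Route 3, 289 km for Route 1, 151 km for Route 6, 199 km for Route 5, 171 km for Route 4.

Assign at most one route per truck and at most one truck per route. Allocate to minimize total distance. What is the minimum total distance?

Optimal: Car 27→Route 4 (134 km), Car 106→Route 5 (134 km), Car 63→Route 6 (134 km), Car 85→Route 3 (75 km), Car 31→Route 1 (98 km), Car 44→Route 7 (148 km) — total 134+134+134+75+98+148 = 723 km.
Swapping Car 85↔Car 27 (Car 85→Route 4 312 km, Car 27→Route 3 221 km) adds 324.

Min total: 723 km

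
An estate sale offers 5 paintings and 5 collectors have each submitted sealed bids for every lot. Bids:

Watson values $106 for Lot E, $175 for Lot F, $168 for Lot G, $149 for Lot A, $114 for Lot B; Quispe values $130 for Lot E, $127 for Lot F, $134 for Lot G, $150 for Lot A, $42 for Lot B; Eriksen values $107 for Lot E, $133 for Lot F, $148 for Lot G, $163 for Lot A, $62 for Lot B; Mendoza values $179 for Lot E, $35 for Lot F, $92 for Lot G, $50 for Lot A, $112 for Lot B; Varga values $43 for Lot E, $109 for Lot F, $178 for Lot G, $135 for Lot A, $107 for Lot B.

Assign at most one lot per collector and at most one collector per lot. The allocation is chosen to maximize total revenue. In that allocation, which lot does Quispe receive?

Quispe receives Lot F.

This is a one-to-one assignment (maximum-weight bipartite matching).
Optimal: Watson→Lot B ($114), Quispe→Lot F ($127), Eriksen→Lot A ($163), Mendoza→Lot E ($179), Varga→Lot G ($178) — total 114+127+163+179+178 = $761.
Column-greedy (each lot in turn goes to its best remaining collector) gives $737, worse by 24.
Next-best assignment: Watson→Lot F, Quispe→Lot A, Eriksen→Lot G, Mendoza→Lot E, Varga→Lot B = $759.
Quispe's own top lot is Lot A ($150), but forcing Quispe→Lot A and reassigning the rest optimally gives only $759 — worse by 2.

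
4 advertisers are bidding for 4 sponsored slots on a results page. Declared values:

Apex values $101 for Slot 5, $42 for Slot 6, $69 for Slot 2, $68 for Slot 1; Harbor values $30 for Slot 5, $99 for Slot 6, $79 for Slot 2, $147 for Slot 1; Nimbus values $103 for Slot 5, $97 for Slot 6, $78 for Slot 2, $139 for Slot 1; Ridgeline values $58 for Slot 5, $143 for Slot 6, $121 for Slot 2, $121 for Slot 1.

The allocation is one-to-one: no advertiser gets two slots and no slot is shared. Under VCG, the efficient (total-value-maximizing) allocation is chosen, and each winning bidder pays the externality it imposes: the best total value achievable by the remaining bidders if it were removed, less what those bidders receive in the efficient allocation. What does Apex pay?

Apex pays $25.

Efficient allocation: Apex→Slot 5 ($101), Harbor→Slot 1 ($147), Nimbus→Slot 2 ($78), Ridgeline→Slot 6 ($143); total welfare W = $469.
Apex receives Slot 5 at value $101, so the others get W − 101 = $368.
Without Apex: best allocation of the remaining 3 bidders over all 4 slots is Harbor→Slot 1 ($147), Nimbus→Slot 5 ($103), Ridgeline→Slot 6 ($143), total $393.
VCG payment = (others' best without Apex) − (others' welfare with Apex) = 393 − 368 = $25.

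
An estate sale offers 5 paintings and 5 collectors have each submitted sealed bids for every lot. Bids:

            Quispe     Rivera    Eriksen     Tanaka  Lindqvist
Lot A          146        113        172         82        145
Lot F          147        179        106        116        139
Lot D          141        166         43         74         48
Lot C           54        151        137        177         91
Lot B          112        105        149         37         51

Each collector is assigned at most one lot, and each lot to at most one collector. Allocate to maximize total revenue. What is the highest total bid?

Max total: $791

Optimal: Quispe→Lot D ($141), Rivera→Lot F ($179), Eriksen→Lot B ($149), Tanaka→Lot C ($177), Lindqvist→Lot A ($145) — total 141+179+149+177+145 = $791.
Max-entry greedy (repeatedly take the single best remaining cell) gives $720, worse by 71.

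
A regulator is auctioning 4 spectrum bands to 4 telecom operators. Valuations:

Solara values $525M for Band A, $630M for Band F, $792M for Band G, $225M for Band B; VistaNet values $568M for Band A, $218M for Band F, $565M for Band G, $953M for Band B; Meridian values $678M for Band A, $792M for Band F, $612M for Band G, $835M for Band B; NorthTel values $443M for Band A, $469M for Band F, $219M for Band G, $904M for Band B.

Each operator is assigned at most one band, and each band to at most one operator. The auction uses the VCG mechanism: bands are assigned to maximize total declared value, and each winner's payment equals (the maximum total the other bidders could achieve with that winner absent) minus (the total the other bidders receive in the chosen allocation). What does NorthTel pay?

NorthTel pays $385M.

Efficient allocation: Solara→Band G ($792M), VistaNet→Band A ($568M), Meridian→Band F ($792M), NorthTel→Band B ($904M); total welfare W = $3056M.
NorthTel receives Band B at value $904M, so the others get W − 904 = $2152M.
Without NorthTel: best allocation of the remaining 3 bidders over all 4 bands is Solara→Band G ($792M), VistaNet→Band B ($953M), Meridian→Band F ($792M), total $2537M.
VCG payment = (others' best without NorthTel) − (others' welfare with NorthTel) = 2537 − 2152 = $385M.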